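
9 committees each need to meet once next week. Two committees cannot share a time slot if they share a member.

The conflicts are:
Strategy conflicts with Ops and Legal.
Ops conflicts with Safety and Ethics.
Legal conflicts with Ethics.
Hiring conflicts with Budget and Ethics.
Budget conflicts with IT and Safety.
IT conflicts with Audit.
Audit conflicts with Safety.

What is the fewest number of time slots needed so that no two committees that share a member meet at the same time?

The cycle Budget-Hiring-Ethics-Ops-Safety-Budget has odd length 5, so it cannot be 2-colored; at least 3 time slots are needed.
3 time slots suffice: time slot 1 → {Strategy, Budget, Audit, Ethics}; time slot 2 → {Ops, Legal, Hiring, IT}; time slot 3 → {Safety}. No two conflicting committees share a time slot.

3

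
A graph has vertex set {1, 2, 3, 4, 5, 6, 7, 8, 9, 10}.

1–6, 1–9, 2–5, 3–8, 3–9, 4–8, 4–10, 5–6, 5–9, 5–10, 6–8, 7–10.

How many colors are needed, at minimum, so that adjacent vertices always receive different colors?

The cycle 6-8-4-10-5-6 has odd length 5, so it cannot be 2-colored; at least 3 colors are needed.
3 colors suffice: 1=a, 2=b, 3=c, 4=c, 5=a, 6=b, 7=a, 8=a, 9=b, 10=b. No two adjacent vertices share a color.

3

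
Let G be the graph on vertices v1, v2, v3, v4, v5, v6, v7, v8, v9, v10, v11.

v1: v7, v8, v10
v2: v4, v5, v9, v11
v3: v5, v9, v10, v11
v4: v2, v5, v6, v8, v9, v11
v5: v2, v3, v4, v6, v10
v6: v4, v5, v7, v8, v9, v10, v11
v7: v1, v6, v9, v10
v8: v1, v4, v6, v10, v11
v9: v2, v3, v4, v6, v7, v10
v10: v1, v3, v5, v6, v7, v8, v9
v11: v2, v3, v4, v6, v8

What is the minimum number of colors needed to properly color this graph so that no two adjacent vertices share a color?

v6, v7, v9, v10 form a clique, so at least 4 colors are needed.
4 colors suffice: v1=2, v2=2, v3=2, v4=1, v5=3, v6=2, v7=4, v8=3, v9=3, v10=1, v11=4. Every edge joins two different colors.

4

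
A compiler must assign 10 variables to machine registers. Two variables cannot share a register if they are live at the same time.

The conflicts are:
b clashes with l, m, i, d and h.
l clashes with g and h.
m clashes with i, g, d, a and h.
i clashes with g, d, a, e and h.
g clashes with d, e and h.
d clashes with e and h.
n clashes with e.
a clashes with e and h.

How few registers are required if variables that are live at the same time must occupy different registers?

5

b, m, i, d, h are mutually in conflict, so at least 5 registers are needed.
5 registers suffice: register 1 → {e, h}; register 2 → {l, i, n}; register 3 → {d, a}; register 4 → {m}; register 5 → {b, g}. Each listed conflict is separated.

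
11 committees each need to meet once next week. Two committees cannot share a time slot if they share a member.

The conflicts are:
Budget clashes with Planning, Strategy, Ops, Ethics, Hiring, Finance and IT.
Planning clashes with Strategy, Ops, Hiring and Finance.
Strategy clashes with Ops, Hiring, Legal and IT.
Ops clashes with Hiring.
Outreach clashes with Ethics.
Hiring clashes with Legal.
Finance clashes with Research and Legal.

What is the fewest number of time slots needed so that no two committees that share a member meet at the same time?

5

Budget, Planning, Strategy, Ops, Hiring all conflict with each other, so at least 5 time slots are needed.
5 time slots suffice: time slot 1 → {Budget, Outreach, Research, Legal}; time slot 2 → {Strategy, Ethics, Finance}; time slot 3 → {Planning, IT}; time slot 4 → {Hiring}; time slot 5 → {Ops}. No two conflicting committees share a time slot.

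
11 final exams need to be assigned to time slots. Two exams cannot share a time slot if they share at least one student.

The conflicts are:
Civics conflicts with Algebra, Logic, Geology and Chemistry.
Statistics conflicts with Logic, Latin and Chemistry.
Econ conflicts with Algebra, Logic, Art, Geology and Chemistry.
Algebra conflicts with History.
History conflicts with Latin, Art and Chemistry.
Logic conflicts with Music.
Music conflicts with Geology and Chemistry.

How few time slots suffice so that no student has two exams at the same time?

Algebra and History conflict, so at least 2 time slots are needed.
2 time slots suffice: Civics=1, Statistics=1, Econ=1, Algebra=2, History=1, Logic=2, Latin=2, Music=1, Art=2, Geology=2, Chemistry=2. No two conflicting exams share a time slot.

2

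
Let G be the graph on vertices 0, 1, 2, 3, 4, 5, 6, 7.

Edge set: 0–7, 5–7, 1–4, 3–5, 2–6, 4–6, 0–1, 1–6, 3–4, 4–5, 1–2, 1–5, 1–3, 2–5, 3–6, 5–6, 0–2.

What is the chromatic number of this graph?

5

1, 3, 4, 5, 6 are mutually adjacent (a clique of size 5), so at least 5 colors are needed.
A valid assignment using 5 colors: 0=b, 1=a, 2=d, 3=d, 4=e, 5=b, 6=c, 7=a. Each edge has distinct colors on its endpoints.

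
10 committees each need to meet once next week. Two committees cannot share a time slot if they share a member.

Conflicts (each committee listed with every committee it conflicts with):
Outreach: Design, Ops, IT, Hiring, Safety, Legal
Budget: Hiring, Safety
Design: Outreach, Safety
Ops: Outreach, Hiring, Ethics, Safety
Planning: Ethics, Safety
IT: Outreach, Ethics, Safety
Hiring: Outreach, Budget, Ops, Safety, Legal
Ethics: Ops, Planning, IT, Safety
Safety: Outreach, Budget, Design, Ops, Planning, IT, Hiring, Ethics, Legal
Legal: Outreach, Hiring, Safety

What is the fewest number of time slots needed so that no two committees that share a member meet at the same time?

Outreach, Ops, Hiring, Safety all conflict with each other, so at least 4 time slots are needed.
4 time slots suffice: time slot 1 → {Safety}; time slot 2 → {Outreach, Budget, Ethics}; time slot 3 → {Design, Planning, IT, Hiring}; time slot 4 → {Ops, Legal}. Each listed conflict is separated.

4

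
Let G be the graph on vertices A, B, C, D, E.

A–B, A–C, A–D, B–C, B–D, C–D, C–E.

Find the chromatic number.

A, B, C, D are mutually adjacent (a clique of size 4), so at least 4 colors are needed.
4 colors suffice: color 1 → {C}; color 2 → {D, E}; color 3 → {B}; color 4 → {A}. Every edge joins two different colors.

4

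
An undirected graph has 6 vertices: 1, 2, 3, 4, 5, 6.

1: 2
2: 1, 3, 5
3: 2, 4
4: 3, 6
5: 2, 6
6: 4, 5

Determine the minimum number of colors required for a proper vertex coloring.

The cycle 5-6-4-3-2-5 has odd length 5, so it cannot be 2-colored; at least 3 colors are needed.
A valid assignment using 3 colors: 1=b, 2=a, 3=b, 4=a, 5=b, 6=c. Each edge has distinct colors on its endpoints.

3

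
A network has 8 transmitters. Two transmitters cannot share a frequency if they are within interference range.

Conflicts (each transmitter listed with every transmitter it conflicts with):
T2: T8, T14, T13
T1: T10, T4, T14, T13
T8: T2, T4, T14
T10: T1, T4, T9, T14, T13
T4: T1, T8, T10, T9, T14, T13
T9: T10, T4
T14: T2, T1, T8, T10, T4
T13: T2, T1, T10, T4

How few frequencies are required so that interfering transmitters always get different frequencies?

T1, T10, T4, T13 pairwise conflict, so at least 4 frequencies are needed.
Using 4 frequencies: T2=1, T1=4, T8=2, T10=2, T4=1, T9=3, T14=3, T13=3. Each listed conflict is separated.

4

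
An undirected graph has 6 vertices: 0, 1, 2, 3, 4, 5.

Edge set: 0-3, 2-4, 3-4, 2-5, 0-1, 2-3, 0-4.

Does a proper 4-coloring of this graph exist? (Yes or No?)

The chromatic number is 3. 2, 3, 4 form a triangle, so at least 3 colors are needed.
3 colors suffice: color red → {1, 3, 5}; color blue → {0, 2}; color green → {4}.
Since 4 ≥ 3, a proper 4-coloring certainly exists.

Yes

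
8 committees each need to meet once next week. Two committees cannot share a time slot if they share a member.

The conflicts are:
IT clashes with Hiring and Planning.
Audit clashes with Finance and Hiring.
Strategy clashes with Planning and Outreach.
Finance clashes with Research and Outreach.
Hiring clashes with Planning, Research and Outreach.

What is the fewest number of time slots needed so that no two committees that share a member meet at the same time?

3

IT, Hiring, Planning are mutually in conflict, so at least 3 time slots are needed.
Using 3 time slots: IT=3, Audit=2, Strategy=1, Finance=1, Hiring=1, Planning=2, Research=2, Outreach=2. Every pair that conflicts lands in different time slots.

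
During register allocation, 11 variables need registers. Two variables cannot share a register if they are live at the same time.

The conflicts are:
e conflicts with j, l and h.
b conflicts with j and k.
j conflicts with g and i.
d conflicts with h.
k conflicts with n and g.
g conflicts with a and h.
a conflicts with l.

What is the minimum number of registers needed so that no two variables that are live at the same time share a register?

The cycle g-h-e-l-a-g has odd length 5, so it cannot be 2-colored; at least 3 registers are needed.
A valid assignment using 3 registers: e=2, b=2, j=1, d=2, k=1, n=2, g=2, i=2, a=1, l=3, h=1. No two conflicting variables share a register.

3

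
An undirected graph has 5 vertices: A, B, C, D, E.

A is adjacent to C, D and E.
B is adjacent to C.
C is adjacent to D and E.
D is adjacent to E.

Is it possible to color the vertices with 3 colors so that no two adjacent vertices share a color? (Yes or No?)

No

A, C, D, E are pairwise adjacent (a clique of size 4), so at least 4 colors are needed.
So 3 colors are not enough.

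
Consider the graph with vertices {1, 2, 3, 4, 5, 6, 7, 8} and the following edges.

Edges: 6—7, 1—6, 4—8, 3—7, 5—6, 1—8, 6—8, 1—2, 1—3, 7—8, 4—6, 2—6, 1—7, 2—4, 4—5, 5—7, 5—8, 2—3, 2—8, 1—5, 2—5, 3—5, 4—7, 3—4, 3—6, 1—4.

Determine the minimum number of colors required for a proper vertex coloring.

6

1, 4, 5, 6, 7, 8 are mutually adjacent (a clique of size 6), so at least 6 colors are needed.
A valid assignment using 6 colors: 1=a, 2=f, 3=e, 4=c, 5=d, 6=b, 7=f, 8=e. No two adjacent vertices share a color.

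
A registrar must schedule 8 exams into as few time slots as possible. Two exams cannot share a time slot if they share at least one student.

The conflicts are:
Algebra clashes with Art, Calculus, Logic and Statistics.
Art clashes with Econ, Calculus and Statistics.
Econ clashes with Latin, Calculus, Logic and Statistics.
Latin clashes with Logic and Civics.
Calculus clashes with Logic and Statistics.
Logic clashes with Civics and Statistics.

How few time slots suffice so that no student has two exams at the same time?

4

Econ, Calculus, Logic, Statistics all conflict with each other, so at least 4 time slots are needed.
4 time slots suffice: time slot 1 → {Art, Logic}; time slot 2 → {Latin, Calculus}; time slot 3 → {Algebra, Econ, Civics}; time slot 4 → {Statistics}. No two conflicting exams share a time slot.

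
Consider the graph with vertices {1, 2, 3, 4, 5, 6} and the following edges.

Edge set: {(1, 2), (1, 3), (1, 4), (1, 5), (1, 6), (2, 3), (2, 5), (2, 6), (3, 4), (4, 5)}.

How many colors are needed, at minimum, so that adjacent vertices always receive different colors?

3

1, 3, 4 form a triangle, so at least 3 colors are needed.
3 colors suffice: color a → {1}; color b → {2, 4}; color c → {3, 5, 6}. Each edge has distinct colors on its endpoints.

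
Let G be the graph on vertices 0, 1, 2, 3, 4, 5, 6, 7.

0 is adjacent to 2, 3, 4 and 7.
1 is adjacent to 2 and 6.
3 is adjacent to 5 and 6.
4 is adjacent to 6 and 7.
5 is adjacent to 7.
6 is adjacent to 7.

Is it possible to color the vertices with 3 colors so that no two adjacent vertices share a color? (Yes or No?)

Yes

The chromatic number is 3. 4, 6, 7 form a triangle, so at least 3 colors are needed.
3 colors suffice: color red → {0, 5, 6}; color blue → {1, 3, 7}; color green → {2, 4}.
That is already a proper 3-coloring.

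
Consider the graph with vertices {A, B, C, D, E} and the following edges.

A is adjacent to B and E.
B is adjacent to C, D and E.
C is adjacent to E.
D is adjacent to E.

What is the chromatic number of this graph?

3

B, C, E form a triangle, so at least 3 colors are needed.
3 colors suffice: A=3, B=1, C=3, D=3, E=2. Each edge has distinct colors on its endpoints.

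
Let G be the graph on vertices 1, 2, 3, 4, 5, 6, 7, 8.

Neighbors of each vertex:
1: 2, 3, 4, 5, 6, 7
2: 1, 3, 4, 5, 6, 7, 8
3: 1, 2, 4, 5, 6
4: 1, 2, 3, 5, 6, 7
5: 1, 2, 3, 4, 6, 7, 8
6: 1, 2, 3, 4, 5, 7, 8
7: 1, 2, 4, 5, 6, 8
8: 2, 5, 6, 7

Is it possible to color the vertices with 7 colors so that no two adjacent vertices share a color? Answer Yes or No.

Yes

The chromatic number is 6. 1, 2, 3, 4, 5, 6 are mutually adjacent (a clique of size 6), so at least 6 colors are needed.
6 colors suffice: color a → {5}; color b → {2}; color c → {6}; color d → {1, 8}; color e → {3, 7}; color f → {4}.
Since 7 ≥ 6, a proper 7-coloring certainly exists.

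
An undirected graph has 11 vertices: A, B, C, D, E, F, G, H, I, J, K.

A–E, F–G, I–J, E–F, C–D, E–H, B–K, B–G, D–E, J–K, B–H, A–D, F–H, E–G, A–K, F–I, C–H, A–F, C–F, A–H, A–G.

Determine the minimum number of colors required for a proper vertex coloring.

4

A, E, F, G are pairwise adjacent (a clique of size 4), so at least 4 colors are needed.
4 colors suffice: color red → {A, B, C, I}; color blue → {D, F, K}; color green → {E, J}; color yellow → {G, H}. No two adjacent vertices share a color.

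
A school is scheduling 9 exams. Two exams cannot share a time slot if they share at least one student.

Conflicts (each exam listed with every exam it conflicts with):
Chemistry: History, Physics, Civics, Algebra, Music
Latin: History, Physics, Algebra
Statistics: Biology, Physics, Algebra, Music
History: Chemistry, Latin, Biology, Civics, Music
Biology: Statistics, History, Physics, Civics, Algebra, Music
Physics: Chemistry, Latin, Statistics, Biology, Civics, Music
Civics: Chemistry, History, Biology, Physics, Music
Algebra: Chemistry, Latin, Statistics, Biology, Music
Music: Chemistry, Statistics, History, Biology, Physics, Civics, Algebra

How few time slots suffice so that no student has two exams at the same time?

Statistics, Biology, Algebra, Music all conflict with each other, so at least 4 time slots are needed.
4 time slots suffice: time slot 1 → {Latin, Music}; time slot 2 → {Chemistry, Biology}; time slot 3 → {History, Physics, Algebra}; time slot 4 → {Statistics, Civics}. No two conflicting exams share a time slot.

4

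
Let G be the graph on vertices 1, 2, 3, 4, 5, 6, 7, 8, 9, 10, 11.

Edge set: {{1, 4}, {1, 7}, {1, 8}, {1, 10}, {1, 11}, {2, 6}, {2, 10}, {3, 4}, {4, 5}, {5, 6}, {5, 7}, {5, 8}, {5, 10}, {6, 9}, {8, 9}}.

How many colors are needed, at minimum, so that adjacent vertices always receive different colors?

2

5 and 8 are adjacent, so at least 2 colors are needed.
2 colors suffice: color red → {1, 2, 3, 5, 9}; color blue → {4, 6, 7, 8, 10, 11}. Every edge joins two different colors.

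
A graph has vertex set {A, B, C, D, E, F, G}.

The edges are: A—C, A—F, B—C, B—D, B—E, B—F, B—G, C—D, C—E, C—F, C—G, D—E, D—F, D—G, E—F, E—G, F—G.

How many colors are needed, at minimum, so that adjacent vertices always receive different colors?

6

B, C, D, E, F, G are pairwise adjacent (a clique of size 6), so at least 6 colors are needed.
6 colors suffice: A=3, B=4, C=2, D=6, E=3, F=1, G=5. Every edge joins two different colors.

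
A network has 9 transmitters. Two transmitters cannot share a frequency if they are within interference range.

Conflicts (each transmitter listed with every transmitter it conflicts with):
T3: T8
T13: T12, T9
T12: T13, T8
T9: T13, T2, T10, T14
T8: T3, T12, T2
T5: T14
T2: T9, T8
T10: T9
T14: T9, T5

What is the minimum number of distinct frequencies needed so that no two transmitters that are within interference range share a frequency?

The cycle T8-T2-T9-T13-T12-T8 has odd length 5, so it cannot be 2-colored; at least 3 frequencies are needed.
Using 3 frequencies: T3=2, T13=3, T12=2, T9=1, T8=1, T5=1, T2=2, T10=2, T14=2. Each listed conflict is separated.

3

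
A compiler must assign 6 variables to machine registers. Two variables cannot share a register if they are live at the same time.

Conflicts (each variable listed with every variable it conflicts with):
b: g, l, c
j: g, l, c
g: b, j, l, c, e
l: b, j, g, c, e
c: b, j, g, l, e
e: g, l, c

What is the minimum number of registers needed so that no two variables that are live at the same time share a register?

4

j, g, l, c all conflict with each other, so at least 4 registers are needed.
4 registers suffice: register 1 → {c}; register 2 → {l}; register 3 → {g}; register 4 → {b, j, e}. Every pair that conflicts lands in different registers.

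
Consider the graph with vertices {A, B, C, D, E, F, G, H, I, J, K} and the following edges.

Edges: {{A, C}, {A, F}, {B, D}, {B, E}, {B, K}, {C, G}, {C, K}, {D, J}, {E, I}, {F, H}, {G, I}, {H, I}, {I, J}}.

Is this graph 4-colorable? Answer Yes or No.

The chromatic number is 3. The cycle D-J-I-E-B-D has odd length 5, so it cannot be 2-colored; at least 3 colors are needed.
One proper 3-coloring: A=2, B=1, C=1, D=2, E=2, F=1, G=2, H=2, I=1, J=3, K=2.
Since 4 ≥ 3, a proper 4-coloring certainly exists.

Yes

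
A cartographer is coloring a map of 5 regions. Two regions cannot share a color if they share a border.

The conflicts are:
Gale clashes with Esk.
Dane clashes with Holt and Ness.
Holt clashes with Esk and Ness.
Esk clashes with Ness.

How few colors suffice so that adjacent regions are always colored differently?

Dane, Holt, Ness pairwise conflict, so at least 3 colors are needed.
One proper 3-coloring: Gale=1, Dane=2, Holt=1, Esk=2, Ness=3. No two conflicting regions share a color.

3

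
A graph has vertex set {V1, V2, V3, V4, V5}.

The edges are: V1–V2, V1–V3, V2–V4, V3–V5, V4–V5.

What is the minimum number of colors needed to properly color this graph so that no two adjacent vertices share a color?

The cycle V1-V2-V4-V5-V3-V1 has odd length 5, so it cannot be 2-colored; at least 3 colors are needed.
3 colors suffice: V1=3, V2=2, V3=1, V4=1, V5=2. Each edge has distinct colors on its endpoints.

3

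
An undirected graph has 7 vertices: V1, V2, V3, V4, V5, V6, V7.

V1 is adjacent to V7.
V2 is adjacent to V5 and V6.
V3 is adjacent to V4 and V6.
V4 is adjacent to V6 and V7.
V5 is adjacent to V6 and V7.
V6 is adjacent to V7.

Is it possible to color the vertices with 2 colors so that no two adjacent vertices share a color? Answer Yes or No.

V2, V5, V6 are pairwise adjacent, so at least 3 colors are needed.
So 2 colors are not enough.

No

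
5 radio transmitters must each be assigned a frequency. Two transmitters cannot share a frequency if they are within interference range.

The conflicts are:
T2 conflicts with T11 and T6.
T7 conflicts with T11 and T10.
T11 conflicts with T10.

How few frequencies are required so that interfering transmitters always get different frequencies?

3

T7, T11, T10 all conflict with each other, so at least 3 frequencies are needed.
A valid assignment using 3 frequencies: T2=2, T7=2, T11=1, T6=1, T10=3. Each listed conflict is separated.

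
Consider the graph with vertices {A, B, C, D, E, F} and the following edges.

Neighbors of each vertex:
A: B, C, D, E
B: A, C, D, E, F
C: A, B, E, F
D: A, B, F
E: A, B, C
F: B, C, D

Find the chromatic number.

4

A, B, C, E are mutually adjacent (a clique of size 4), so at least 4 colors are needed.
4 colors suffice: color 1 → {B}; color 2 → {C, D}; color 3 → {A, F}; color 4 → {E}. No two adjacent vertices share a color.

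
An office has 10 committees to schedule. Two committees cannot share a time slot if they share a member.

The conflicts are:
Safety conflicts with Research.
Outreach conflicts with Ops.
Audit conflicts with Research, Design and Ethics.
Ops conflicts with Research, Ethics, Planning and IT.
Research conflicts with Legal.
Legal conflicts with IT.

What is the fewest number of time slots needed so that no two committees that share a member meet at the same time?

Ops and Planning conflict, so at least 2 time slots are needed.
2 time slots suffice: Safety=1, Outreach=2, Audit=1, Ops=1, Research=2, Design=2, Ethics=2, Planning=2, Legal=1, IT=2. Each listed conflict is separated.

2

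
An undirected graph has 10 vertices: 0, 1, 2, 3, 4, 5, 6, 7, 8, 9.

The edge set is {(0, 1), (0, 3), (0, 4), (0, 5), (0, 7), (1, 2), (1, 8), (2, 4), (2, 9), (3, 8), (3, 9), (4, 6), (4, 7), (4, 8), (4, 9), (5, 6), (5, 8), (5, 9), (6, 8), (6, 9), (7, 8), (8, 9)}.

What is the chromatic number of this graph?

5, 6, 8, 9 form a clique, so at least 4 colors are needed.
One proper 4-coloring: 0=red, 1=blue, 2=red, 3=green, 4=green, 5=green, 6=yellow, 7=blue, 8=red, 9=blue. No two adjacent vertices share a color.

4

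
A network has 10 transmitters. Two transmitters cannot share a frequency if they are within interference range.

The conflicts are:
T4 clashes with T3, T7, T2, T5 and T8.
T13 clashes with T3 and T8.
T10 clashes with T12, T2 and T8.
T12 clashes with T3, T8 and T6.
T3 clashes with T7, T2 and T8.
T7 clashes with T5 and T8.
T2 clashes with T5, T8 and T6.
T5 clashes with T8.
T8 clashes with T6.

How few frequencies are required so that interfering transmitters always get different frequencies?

4

T4, T7, T5, T8 all conflict with each other, so at least 4 frequencies are needed.
4 frequencies suffice: frequency 1 → {T8}; frequency 2 → {T10, T3, T5, T6}; frequency 3 → {T13, T12, T7, T2}; frequency 4 → {T4}. Each listed conflict is separated.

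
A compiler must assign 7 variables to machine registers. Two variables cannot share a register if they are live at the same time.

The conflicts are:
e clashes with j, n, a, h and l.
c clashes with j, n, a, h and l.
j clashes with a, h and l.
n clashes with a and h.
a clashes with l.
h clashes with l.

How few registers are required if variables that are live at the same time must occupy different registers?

4

c, j, h, l are mutually in conflict, so at least 4 registers are needed.
A valid assignment using 4 registers: e=1, c=1, j=4, n=3, a=2, h=2, l=3. Every pair that conflicts lands in different registers.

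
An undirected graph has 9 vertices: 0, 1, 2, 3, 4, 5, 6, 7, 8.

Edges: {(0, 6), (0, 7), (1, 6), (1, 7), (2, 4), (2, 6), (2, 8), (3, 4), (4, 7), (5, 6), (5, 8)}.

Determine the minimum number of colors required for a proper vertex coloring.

3

The cycle 6-1-7-4-2-6 has odd length 5, so it cannot be 2-colored; at least 3 colors are needed.
3 colors suffice: 0=b, 1=b, 2=c, 3=a, 4=b, 5=b, 6=a, 7=a, 8=a. No two adjacent vertices share a color.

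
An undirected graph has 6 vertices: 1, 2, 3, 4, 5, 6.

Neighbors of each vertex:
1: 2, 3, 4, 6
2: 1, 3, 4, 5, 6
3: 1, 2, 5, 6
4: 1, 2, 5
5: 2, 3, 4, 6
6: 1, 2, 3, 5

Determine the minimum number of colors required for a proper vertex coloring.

4

2, 3, 5, 6 form a clique, so at least 4 colors are needed.
One proper 4-coloring: 1=blue, 2=red, 3=yellow, 4=green, 5=blue, 6=green. No two adjacent vertices share a color.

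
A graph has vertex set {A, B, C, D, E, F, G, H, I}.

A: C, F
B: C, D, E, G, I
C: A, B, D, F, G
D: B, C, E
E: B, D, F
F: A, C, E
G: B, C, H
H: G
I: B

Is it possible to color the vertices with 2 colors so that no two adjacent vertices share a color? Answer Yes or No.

No

A, C, F are pairwise adjacent, so at least 3 colors are needed.
So 2 colors are not enough.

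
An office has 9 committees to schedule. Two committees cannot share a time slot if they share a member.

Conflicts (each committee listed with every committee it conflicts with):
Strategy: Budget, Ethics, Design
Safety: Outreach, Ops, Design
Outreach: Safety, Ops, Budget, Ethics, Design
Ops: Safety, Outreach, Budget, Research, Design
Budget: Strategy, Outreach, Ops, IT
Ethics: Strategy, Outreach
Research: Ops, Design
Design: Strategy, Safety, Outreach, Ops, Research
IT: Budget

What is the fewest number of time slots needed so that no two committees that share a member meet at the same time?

4

Safety, Outreach, Ops, Design pairwise conflict, so at least 4 time slots are needed.
4 time slots suffice: time slot 1 → {Budget, Ethics, Design}; time slot 2 → {Strategy, Ops, IT}; time slot 3 → {Outreach, Research}; time slot 4 → {Safety}. Each listed conflict is separated.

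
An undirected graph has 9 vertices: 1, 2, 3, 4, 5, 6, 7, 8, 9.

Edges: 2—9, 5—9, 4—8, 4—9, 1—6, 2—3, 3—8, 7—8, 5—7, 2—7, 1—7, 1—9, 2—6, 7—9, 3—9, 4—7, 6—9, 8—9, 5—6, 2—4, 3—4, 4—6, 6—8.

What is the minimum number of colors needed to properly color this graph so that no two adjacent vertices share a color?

4

3, 4, 8, 9 form a clique, so at least 4 colors are needed.
4 colors suffice: color red → {9}; color blue → {1, 4, 5}; color green → {3, 6, 7}; color yellow → {2, 8}. Each edge has distinct colors on its endpoints.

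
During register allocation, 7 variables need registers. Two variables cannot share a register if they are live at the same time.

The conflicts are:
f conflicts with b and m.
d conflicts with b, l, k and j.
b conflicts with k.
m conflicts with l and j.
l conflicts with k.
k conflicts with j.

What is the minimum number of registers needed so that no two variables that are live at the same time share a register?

3

d, k, j pairwise conflict, so at least 3 registers are needed.
3 registers suffice: f=2, d=1, b=3, m=1, l=3, k=2, j=3. Every pair that conflicts lands in different registers.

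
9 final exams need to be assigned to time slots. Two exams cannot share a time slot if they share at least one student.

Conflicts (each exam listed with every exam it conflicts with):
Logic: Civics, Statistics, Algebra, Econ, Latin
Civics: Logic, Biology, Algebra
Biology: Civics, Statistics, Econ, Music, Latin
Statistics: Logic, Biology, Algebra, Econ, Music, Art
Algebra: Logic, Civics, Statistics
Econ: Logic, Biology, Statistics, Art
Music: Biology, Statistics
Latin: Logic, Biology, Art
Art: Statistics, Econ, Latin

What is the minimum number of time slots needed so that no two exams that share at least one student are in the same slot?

Logic, Statistics, Econ pairwise conflict, so at least 3 time slots are needed.
A valid assignment using 3 time slots: Logic=2, Civics=1, Biology=2, Statistics=1, Algebra=3, Econ=3, Music=3, Latin=1, Art=2. No two conflicting exams share a time slot.

3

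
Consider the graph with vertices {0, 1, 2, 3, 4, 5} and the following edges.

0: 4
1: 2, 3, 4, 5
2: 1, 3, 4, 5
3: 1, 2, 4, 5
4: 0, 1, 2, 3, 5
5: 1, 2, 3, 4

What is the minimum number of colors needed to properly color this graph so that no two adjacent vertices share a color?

5

1, 2, 3, 4, 5 form a clique, so at least 5 colors are needed.
A valid assignment using 5 colors: 0=blue, 1=purple, 2=blue, 3=green, 4=red, 5=yellow. No two adjacent vertices share a color.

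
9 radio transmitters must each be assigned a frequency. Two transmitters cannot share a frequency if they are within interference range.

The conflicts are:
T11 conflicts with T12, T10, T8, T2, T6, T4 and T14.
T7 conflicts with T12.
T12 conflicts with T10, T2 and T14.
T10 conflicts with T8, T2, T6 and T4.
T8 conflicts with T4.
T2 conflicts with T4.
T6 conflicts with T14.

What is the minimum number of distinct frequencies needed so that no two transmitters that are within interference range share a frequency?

T11, T12, T10, T2 pairwise conflict, so at least 4 frequencies are needed.
4 frequencies suffice: frequency 1 → {T11, T7}; frequency 2 → {T10, T14}; frequency 3 → {T12, T6, T4}; frequency 4 → {T8, T2}. No two conflicting transmitters share a frequency.

4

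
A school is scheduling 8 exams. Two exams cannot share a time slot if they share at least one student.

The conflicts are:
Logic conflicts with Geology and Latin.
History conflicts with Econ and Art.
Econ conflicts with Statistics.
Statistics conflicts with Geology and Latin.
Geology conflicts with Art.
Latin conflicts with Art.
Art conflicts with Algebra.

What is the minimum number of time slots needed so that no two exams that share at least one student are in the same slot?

The cycle History-Art-Geology-Statistics-Econ-History has odd length 5, so it cannot be 2-colored; at least 3 time slots are needed.
3 time slots suffice: time slot 1 → {Logic, Statistics, Art}; time slot 2 → {Econ, Geology, Latin, Algebra}; time slot 3 → {History}. Each listed conflict is separated.

3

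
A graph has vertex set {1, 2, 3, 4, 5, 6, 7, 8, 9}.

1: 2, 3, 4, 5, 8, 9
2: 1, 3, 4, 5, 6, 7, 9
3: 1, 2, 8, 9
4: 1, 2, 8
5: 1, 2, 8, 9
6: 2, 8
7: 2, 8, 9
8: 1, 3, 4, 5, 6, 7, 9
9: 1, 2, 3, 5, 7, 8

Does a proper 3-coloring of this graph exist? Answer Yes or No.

1, 2, 5, 9 are mutually adjacent (a clique of size 4), so at least 4 colors are needed.
So 3 colors are not enough.

No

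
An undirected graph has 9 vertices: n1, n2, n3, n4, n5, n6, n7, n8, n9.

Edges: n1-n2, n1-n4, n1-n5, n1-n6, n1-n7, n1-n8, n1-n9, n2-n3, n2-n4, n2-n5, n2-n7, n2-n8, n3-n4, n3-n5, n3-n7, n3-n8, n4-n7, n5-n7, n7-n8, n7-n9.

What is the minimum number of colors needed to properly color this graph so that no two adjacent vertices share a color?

n2, n3, n4, n7 are mutually adjacent (a clique of size 4), so at least 4 colors are needed.
One proper 4-coloring: n1=2, n2=3, n3=2, n4=4, n5=4, n6=1, n7=1, n8=4, n9=3. Each edge has distinct colors on its endpoints.

4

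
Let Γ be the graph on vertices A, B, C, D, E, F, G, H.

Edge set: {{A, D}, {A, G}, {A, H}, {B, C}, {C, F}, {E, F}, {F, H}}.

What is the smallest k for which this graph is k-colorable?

2

A and D are adjacent, so at least 2 colors are needed.
2 colors suffice: color 1 → {A, B, F}; color 2 → {C, D, E, G, H}. Each edge has distinct colors on its endpoints.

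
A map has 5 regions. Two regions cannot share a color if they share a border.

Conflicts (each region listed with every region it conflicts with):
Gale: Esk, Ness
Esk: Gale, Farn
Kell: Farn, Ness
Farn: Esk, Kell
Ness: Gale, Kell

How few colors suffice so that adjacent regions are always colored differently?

The cycle Ness-Kell-Farn-Esk-Gale-Ness has odd length 5, so it cannot be 2-colored; at least 3 colors are needed.
3 colors suffice: color 1 → {Gale, Farn}; color 2 → {Esk, Kell}; color 3 → {Ness}. Every pair that conflicts lands in different colors.

3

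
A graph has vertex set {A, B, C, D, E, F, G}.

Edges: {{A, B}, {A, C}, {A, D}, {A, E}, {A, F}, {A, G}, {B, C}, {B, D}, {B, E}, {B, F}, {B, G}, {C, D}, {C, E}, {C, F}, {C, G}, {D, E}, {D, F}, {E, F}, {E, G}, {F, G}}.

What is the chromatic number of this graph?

6

A, B, C, E, F, G form a clique, so at least 6 colors are needed.
6 colors suffice: color 1 → {F}; color 2 → {E}; color 3 → {A}; color 4 → {C}; color 5 → {B}; color 6 → {D, G}. No two adjacent vertices share a color.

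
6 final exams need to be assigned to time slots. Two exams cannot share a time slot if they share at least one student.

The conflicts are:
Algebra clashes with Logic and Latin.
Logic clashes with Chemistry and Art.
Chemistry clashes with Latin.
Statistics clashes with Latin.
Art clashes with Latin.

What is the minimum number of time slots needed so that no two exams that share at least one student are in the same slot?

Art and Latin conflict, so at least 2 time slots are needed.
2 time slots suffice: time slot 1 → {Logic, Latin}; time slot 2 → {Algebra, Chemistry, Statistics, Art}. Each listed conflict is separated.

2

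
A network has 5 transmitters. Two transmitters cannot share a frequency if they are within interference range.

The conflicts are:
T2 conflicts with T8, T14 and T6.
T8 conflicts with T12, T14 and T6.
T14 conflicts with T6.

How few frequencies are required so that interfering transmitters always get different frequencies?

4

T2, T8, T14, T6 are mutually in conflict, so at least 4 frequencies are needed.
4 frequencies suffice: frequency 1 → {T8}; frequency 2 → {T12, T6}; frequency 3 → {T14}; frequency 4 → {T2}. No two conflicting transmitters share a frequency.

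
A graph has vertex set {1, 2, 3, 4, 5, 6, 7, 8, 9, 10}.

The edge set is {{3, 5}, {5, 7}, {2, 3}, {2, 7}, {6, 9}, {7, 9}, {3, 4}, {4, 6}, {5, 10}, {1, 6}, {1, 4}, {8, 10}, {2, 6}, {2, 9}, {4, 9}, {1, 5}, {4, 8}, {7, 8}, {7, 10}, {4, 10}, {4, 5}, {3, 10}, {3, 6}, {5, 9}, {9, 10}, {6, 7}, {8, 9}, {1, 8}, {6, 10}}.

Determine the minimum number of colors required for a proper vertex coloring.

4, 8, 9, 10 form a clique, so at least 4 colors are needed.
One proper 4-coloring: 1=red, 2=blue, 3=red, 4=green, 5=yellow, 6=yellow, 7=green, 8=yellow, 9=red, 10=blue. Every edge joins two different colors.

4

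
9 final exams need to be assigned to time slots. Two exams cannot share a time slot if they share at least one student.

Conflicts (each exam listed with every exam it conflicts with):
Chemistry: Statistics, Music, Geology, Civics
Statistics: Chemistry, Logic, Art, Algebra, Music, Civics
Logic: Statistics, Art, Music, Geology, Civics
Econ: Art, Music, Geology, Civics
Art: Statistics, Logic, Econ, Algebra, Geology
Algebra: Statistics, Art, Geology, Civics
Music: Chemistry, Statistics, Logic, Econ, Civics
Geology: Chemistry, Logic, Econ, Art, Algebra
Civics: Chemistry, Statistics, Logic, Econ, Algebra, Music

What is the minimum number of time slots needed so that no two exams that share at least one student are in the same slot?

Chemistry, Statistics, Music, Civics are mutually in conflict, so at least 4 time slots are needed.
4 time slots suffice: time slot 1 → {Statistics, Geology}; time slot 2 → {Art, Civics}; time slot 3 → {Chemistry, Logic, Econ, Algebra}; time slot 4 → {Music}. Each listed conflict is separated.

4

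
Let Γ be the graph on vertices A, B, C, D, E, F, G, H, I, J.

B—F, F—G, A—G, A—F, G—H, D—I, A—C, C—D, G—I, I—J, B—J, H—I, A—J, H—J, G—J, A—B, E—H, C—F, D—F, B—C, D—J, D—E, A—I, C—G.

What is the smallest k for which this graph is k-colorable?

G, H, I, J form a clique, so at least 4 colors are needed.
4 colors suffice: color 1 → {B, D, G}; color 2 → {A, H}; color 3 → {C, E, J}; color 4 → {F, I}. Each edge has distinct colors on its endpoints.

4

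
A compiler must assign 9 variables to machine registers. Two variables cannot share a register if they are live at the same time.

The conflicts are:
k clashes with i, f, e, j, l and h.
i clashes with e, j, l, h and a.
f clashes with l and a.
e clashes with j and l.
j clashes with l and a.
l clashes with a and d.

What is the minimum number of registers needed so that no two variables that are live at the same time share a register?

k, i, e, j, l are mutually in conflict, so at least 5 registers are needed.
Using 5 registers: k=2, i=3, f=3, e=5, j=4, l=1, h=1, a=2, d=2. No two conflicting variables share a register.

5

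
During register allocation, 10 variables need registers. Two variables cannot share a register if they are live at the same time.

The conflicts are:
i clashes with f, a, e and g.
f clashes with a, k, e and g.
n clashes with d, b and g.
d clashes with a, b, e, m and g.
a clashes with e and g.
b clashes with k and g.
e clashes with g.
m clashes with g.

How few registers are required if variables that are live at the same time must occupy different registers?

5

i, f, a, e, g are mutually in conflict, so at least 5 registers are needed.
5 registers suffice: register 1 → {k, g}; register 2 → {f, d}; register 3 → {a, b, m}; register 4 → {n, e}; register 5 → {i}. Every pair that conflicts lands in different registers.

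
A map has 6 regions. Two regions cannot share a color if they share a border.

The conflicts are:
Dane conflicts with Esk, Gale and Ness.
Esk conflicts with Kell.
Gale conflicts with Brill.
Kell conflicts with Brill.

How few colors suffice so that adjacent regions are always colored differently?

3

The cycle Esk-Kell-Brill-Gale-Dane-Esk has odd length 5, so it cannot be 2-colored; at least 3 colors are needed.
A valid assignment using 3 colors: Dane=1, Esk=3, Gale=2, Ness=2, Kell=2, Brill=1. No two conflicting regions share a color.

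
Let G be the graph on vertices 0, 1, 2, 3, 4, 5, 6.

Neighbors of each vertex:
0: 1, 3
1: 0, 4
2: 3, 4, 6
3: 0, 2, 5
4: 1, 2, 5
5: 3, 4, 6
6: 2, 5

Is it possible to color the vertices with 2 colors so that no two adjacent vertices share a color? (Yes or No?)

The cycle 2-3-0-1-4-2 has odd length 5, so it cannot be 2-colored; at least 3 colors are needed.
So 2 colors are not enough.

No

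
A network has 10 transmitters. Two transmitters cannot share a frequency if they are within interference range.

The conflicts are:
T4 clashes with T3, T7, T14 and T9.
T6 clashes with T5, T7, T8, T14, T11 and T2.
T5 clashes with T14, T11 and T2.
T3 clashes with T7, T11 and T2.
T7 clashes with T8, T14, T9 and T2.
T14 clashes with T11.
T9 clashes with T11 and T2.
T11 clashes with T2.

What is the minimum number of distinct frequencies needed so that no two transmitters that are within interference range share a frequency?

T6, T5, T14, T11 all conflict with each other, so at least 4 frequencies are needed.
Using 4 frequencies: T4=2, T6=2, T5=4, T3=4, T7=1, T8=3, T14=3, T9=4, T11=1, T2=3. Every pair that conflicts lands in different frequencies.

4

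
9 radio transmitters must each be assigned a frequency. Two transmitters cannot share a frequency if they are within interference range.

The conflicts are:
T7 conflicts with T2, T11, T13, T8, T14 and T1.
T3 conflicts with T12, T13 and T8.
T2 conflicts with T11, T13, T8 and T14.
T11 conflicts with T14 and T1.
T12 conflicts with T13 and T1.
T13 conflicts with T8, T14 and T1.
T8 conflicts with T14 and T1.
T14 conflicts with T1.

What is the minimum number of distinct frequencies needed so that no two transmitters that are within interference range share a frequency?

T7, T2, T13, T8, T14 all conflict with each other, so at least 5 frequencies are needed.
Using 5 frequencies: T7=2, T3=4, T2=5, T11=1, T12=2, T13=1, T8=3, T14=4, T1=5. Each listed conflict is separated.

5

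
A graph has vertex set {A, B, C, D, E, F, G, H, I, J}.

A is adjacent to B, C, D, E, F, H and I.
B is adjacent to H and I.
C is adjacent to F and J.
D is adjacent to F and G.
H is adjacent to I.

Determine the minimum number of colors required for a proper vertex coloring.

4

A, B, H, I are pairwise adjacent (a clique of size 4), so at least 4 colors are needed.
4 colors suffice: A=1, B=4, C=2, D=2, E=2, F=3, G=1, H=2, I=3, J=1. No two adjacent vertices share a color.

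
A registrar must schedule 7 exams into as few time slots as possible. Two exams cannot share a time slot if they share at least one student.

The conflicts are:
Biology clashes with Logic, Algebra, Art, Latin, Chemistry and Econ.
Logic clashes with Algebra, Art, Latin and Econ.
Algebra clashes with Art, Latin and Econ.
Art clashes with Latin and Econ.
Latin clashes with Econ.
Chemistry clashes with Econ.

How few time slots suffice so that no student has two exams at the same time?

6

Biology, Logic, Algebra, Art, Latin, Econ are mutually in conflict, so at least 6 time slots are needed.
6 time slots suffice: time slot 1 → {Econ}; time slot 2 → {Biology}; time slot 3 → {Logic, Chemistry}; time slot 4 → {Latin}; time slot 5 → {Algebra}; time slot 6 → {Art}. Every pair that conflicts lands in different time slots.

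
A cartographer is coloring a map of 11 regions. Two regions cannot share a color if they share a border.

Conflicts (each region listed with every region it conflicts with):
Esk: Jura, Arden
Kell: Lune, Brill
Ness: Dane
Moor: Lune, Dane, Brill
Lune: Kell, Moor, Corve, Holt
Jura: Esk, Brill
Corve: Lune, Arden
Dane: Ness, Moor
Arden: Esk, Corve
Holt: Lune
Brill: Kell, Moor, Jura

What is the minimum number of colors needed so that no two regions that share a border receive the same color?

The cycle Corve-Lune-Kell-Brill-Jura-Esk-Arden-Corve has odd length 7, so it cannot be 2-colored; at least 3 colors are needed.
A valid assignment using 3 colors: Esk=1, Kell=2, Ness=2, Moor=2, Lune=1, Jura=2, Corve=3, Dane=1, Arden=2, Holt=2, Brill=1. Every pair that conflicts lands in different colors.

3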